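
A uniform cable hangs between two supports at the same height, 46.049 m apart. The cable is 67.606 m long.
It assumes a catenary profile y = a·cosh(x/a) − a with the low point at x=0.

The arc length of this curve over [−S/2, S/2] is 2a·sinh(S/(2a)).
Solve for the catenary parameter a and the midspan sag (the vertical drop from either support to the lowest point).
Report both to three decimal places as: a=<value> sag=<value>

a=14.615 sag=22.212

seed: a₀ = √(S³/(24(L−S))) = √(46.049³/(24·21.557)) = 13.738222
iter 1: u=1.675945  f(a)=+3.238e+00  f'(a)=-4.113e+00  a ← 13.738222 − (+3.238e+00/-4.113e+00) = 14.525507
iter 2: u=1.585108  f(a)=+2.992e-01  f'(a)=-3.385e+00  a ← 14.525507 − (+2.992e-01/-3.385e+00) = 14.613898
iter 3: u=1.575521  f(a)=+3.129e-03  f'(a)=-3.315e+00  a ← 14.613898 − (+3.129e-03/-3.315e+00) = 14.614842
iter 4: u=1.575419  f(a)=+3.501e-07  f'(a)=-3.314e+00  a ← 14.614842 − (+3.501e-07/-3.314e+00) = 14.614842
iter 5: u=1.575419  f(a)=+0.000e+00  f'(a)=-3.314e+00  a ← 14.614842 − (+0.000e+00/-3.314e+00) = 14.614842
converged: |Δa| < 1e-12 after 5 iterations
sag = a·(cosh(S/(2a)) − 1) = 14.614842·(cosh(1.575419) − 1) = 22.212273
T_max/T_min = cosh(S/(2a)) = 2.519844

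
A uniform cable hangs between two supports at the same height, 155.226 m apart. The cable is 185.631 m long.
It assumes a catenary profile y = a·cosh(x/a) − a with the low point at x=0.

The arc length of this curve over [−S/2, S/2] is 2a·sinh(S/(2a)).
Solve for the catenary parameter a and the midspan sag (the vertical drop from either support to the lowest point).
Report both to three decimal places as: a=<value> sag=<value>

a=73.608 sag=44.852

seed: a₀ = √(S³/(24(L−S))) = √(155.226³/(24·30.405)) = 71.592673
iter 1: u=1.084091  f(a)=+1.838e+00  f'(a)=-9.535e-01  a ← 71.592673 − (+1.838e+00/-9.535e-01) = 73.519792
iter 2: u=1.055675  f(a)=+7.681e-02  f'(a)=-8.753e-01  a ← 73.519792 − (+7.681e-02/-8.753e-01) = 73.607541
iter 3: u=1.054416  f(a)=+1.472e-04  f'(a)=-8.719e-01  a ← 73.607541 − (+1.472e-04/-8.719e-01) = 73.607710
iter 4: u=1.054414  f(a)=+5.425e-10  f'(a)=-8.719e-01  a ← 73.607710 − (+5.425e-10/-8.719e-01) = 73.607710
iter 5: u=1.054414  f(a)=-2.842e-14  f'(a)=-8.719e-01  a ← 73.607710 − (-2.842e-14/-8.719e-01) = 73.607710
converged: |Δa| < 1e-12 after 5 iterations
sag = a·(cosh(S/(2a)) − 1) = 73.607710·(cosh(1.054414) − 1) = 44.852461
T_max/T_min = cosh(S/(2a)) = 1.609345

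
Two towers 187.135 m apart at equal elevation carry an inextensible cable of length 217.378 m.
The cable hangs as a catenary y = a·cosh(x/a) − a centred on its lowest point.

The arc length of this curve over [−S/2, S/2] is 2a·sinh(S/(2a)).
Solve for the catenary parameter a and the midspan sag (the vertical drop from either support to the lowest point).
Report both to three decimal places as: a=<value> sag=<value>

a=97.242 sag=48.598

seed: a₀ = √(S³/(24(L−S))) = √(187.135³/(24·30.243)) = 95.019880
iter 1: u=0.984715  f(a)=+1.501e+00  f'(a)=-7.005e-01  a ← 95.019880 − (+1.501e+00/-7.005e-01) = 97.162162
iter 2: u=0.963003  f(a)=+5.225e-02  f'(a)=-6.525e-01  a ← 97.162162 − (+5.225e-02/-6.525e-01) = 97.242241
iter 3: u=0.962210  f(a)=+6.840e-05  f'(a)=-6.507e-01  a ← 97.242241 − (+6.840e-05/-6.507e-01) = 97.242346
iter 4: u=0.962209  f(a)=+1.176e-10  f'(a)=-6.507e-01  a ← 97.242346 − (+1.176e-10/-6.507e-01) = 97.242346
iter 5: u=0.962209  f(a)=+2.842e-14  f'(a)=-6.507e-01  a ← 97.242346 − (+2.842e-14/-6.507e-01) = 97.242346
converged: |Δa| < 1e-12 after 5 iterations
sag = a·(cosh(S/(2a)) − 1) = 97.242346·(cosh(0.962209) − 1) = 48.597884
T_max/T_min = cosh(S/(2a)) = 1.499760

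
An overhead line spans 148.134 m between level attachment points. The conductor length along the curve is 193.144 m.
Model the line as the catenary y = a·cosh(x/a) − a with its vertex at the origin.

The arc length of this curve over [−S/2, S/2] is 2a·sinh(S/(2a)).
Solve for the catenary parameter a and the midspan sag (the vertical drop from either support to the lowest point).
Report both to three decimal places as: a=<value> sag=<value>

seed: a₀ = √(S³/(24(L−S))) = √(148.134³/(24·45.010)) = 54.855730
iter 1: u=1.350214  f(a)=+4.286e+00  f'(a)=-1.960e+00  a ← 54.855730 − (+4.286e+00/-1.960e+00) = 57.041821
iter 2: u=1.298468  f(a)=+2.695e-01  f'(a)=-1.721e+00  a ← 57.041821 − (+2.695e-01/-1.721e+00) = 57.198425
iter 3: u=1.294913  f(a)=+1.224e-03  f'(a)=-1.705e+00  a ← 57.198425 − (+1.224e-03/-1.705e+00) = 57.199143
iter 4: u=1.294897  f(a)=+2.550e-08  f'(a)=-1.705e+00  a ← 57.199143 − (+2.550e-08/-1.705e+00) = 57.199143
iter 5: u=1.294897  f(a)=+0.000e+00  f'(a)=-1.705e+00  a ← 57.199143 − (+0.000e+00/-1.705e+00) = 57.199143
converged: |Δa| < 1e-12 after 5 iterations
sag = a·(cosh(S/(2a)) − 1) = 57.199143·(cosh(1.294897) − 1) = 55.041193
T_max/T_min = cosh(S/(2a)) = 1.962273

a=57.199 sag=55.041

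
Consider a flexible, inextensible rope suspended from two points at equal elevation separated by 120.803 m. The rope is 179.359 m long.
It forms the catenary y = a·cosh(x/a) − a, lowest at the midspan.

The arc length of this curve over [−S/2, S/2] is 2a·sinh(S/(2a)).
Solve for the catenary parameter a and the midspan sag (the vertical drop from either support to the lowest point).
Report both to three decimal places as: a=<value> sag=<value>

a=37.751 sag=59.550

seed: a₀ = √(S³/(24(L−S))) = √(120.803³/(24·58.556)) = 35.418100
iter 1: u=1.705385  f(a)=+9.129e+00  f'(a)=-4.374e+00  a ← 35.418100 − (+9.129e+00/-4.374e+00) = 37.505394
iter 2: u=1.610475  f(a)=+8.693e-01  f'(a)=-3.577e+00  a ← 37.505394 − (+8.693e-01/-3.577e+00) = 37.748399
iter 3: u=1.600108  f(a)=+9.712e-03  f'(a)=-3.498e+00  a ← 37.748399 − (+9.712e-03/-3.498e+00) = 37.751176
iter 4: u=1.599990  f(a)=+1.242e-06  f'(a)=-3.497e+00  a ← 37.751176 − (+1.242e-06/-3.497e+00) = 37.751176
iter 5: u=1.599990  f(a)=+2.842e-14  f'(a)=-3.497e+00  a ← 37.751176 − (+2.842e-14/-3.497e+00) = 37.751176
converged: |Δa| < 1e-12 after 5 iterations
sag = a·(cosh(S/(2a)) − 1) = 37.751176·(cosh(1.599990) − 1) = 59.550232
T_max/T_min = cosh(S/(2a)) = 2.577440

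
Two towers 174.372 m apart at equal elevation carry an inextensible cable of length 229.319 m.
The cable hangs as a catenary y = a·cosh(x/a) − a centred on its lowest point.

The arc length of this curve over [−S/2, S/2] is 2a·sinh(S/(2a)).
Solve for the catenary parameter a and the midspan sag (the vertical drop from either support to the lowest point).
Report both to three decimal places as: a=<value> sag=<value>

a=66.210 sag=66.193

seed: a₀ = √(S³/(24(L−S))) = √(174.372³/(24·54.947)) = 63.407044
iter 1: u=1.375021  f(a)=+5.434e+00  f'(a)=-2.084e+00  a ← 63.407044 − (+5.434e+00/-2.084e+00) = 66.015051
iter 2: u=1.320699  f(a)=+3.533e-01  f'(a)=-1.821e+00  a ← 66.015051 − (+3.533e-01/-1.821e+00) = 66.209067
iter 3: u=1.316829  f(a)=+1.722e-03  f'(a)=-1.803e+00  a ← 66.209067 − (+1.722e-03/-1.803e+00) = 66.210023
iter 4: u=1.316810  f(a)=+4.139e-08  f'(a)=-1.803e+00  a ← 66.210023 − (+4.139e-08/-1.803e+00) = 66.210023
iter 5: u=1.316810  f(a)=+2.842e-14  f'(a)=-1.803e+00  a ← 66.210023 − (+2.842e-14/-1.803e+00) = 66.210023
converged: |Δa| < 1e-12 after 5 iterations
sag = a·(cosh(S/(2a)) − 1) = 66.210023·(cosh(1.316810) − 1) = 66.193029
T_max/T_min = cosh(S/(2a)) = 1.999743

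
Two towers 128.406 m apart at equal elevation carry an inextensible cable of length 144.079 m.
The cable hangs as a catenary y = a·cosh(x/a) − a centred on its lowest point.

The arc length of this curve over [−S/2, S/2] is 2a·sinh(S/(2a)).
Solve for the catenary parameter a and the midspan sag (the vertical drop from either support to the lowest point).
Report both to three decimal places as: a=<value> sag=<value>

a=76.360 sag=28.619

seed: a₀ = √(S³/(24(L−S))) = √(128.406³/(24·15.673)) = 75.023322
iter 1: u=0.855774  f(a)=+5.840e-01  f'(a)=-4.492e-01  a ← 75.023322 − (+5.840e-01/-4.492e-01) = 76.323366
iter 2: u=0.841197  f(a)=+1.553e-02  f'(a)=-4.256e-01  a ← 76.323366 − (+1.553e-02/-4.256e-01) = 76.359845
iter 3: u=0.840795  f(a)=+1.164e-05  f'(a)=-4.250e-01  a ← 76.359845 − (+1.164e-05/-4.250e-01) = 76.359872
iter 4: u=0.840795  f(a)=+6.565e-12  f'(a)=-4.250e-01  a ← 76.359872 − (+6.565e-12/-4.250e-01) = 76.359872
converged: |Δa| < 1e-12 after 4 iterations
sag = a·(cosh(S/(2a)) − 1) = 76.359872·(cosh(0.840795) − 1) = 28.618791
T_max/T_min = cosh(S/(2a)) = 1.374788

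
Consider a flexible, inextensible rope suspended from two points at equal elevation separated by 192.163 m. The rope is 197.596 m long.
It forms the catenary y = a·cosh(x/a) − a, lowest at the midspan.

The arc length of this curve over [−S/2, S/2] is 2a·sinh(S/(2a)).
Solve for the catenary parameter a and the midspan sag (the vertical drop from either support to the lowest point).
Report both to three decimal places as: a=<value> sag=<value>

seed: a₀ = √(S³/(24(L−S))) = √(192.163³/(24·5.433)) = 233.280900
iter 1: u=0.411870  f(a)=+4.627e-02  f'(a)=-4.737e-02  a ← 233.280900 − (+4.627e-02/-4.737e-02) = 234.257565
iter 2: u=0.410153  f(a)=+2.922e-04  f'(a)=-4.678e-02  a ← 234.257565 − (+2.922e-04/-4.678e-02) = 234.263811
iter 3: u=0.410142  f(a)=+1.182e-08  f'(a)=-4.677e-02  a ← 234.263811 − (+1.182e-08/-4.677e-02) = 234.263811
iter 4: u=0.410142  f(a)=+0.000e+00  f'(a)=-4.677e-02  a ← 234.263811 − (+0.000e+00/-4.677e-02) = 234.263811
converged: |Δa| < 1e-12 after 4 iterations
sag = a·(cosh(S/(2a)) − 1) = 234.263811·(cosh(0.410142) − 1) = 19.981303
T_max/T_min = cosh(S/(2a)) = 1.085294

a=234.264 sag=19.981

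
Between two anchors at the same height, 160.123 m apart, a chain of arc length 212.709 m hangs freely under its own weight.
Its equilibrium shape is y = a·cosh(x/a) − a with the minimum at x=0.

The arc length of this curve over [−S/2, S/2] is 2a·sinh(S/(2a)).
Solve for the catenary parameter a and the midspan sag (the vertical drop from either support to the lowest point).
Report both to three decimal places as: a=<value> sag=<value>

a=59.656 sag=62.287

seed: a₀ = √(S³/(24(L−S))) = √(160.123³/(24·52.586)) = 57.034795
iter 1: u=1.403731  f(a)=+5.431e+00  f'(a)=-2.234e+00  a ← 57.034795 − (+5.431e+00/-2.234e+00) = 59.465895
iter 2: u=1.346343  f(a)=+3.665e-01  f'(a)=-1.942e+00  a ← 59.465895 − (+3.665e-01/-1.942e+00) = 59.654673
iter 3: u=1.342083  f(a)=+1.937e-03  f'(a)=-1.921e+00  a ← 59.654673 − (+1.937e-03/-1.921e+00) = 59.655681
iter 4: u=1.342060  f(a)=+5.471e-08  f'(a)=-1.921e+00  a ← 59.655681 − (+5.471e-08/-1.921e+00) = 59.655681
iter 5: u=1.342060  f(a)=-2.842e-14  f'(a)=-1.921e+00  a ← 59.655681 − (-2.842e-14/-1.921e+00) = 59.655681
converged: |Δa| < 1e-12 after 5 iterations
sag = a·(cosh(S/(2a)) − 1) = 59.655681·(cosh(1.342060) − 1) = 62.287256
T_max/T_min = cosh(S/(2a)) = 2.044113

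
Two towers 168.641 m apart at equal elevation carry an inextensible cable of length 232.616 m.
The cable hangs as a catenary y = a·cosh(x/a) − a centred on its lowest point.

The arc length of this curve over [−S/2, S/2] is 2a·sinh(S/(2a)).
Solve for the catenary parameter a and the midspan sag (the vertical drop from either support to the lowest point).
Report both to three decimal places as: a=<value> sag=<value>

seed: a₀ = √(S³/(24(L−S))) = √(168.641³/(24·63.975)) = 55.889984
iter 1: u=1.508687  f(a)=+7.688e+00  f'(a)=-2.855e+00  a ← 55.889984 − (+7.688e+00/-2.855e+00) = 58.583225
iter 2: u=1.439328  f(a)=+5.907e-01  f'(a)=-2.431e+00  a ← 58.583225 − (+5.907e-01/-2.431e+00) = 58.826156
iter 3: u=1.433384  f(a)=+4.128e-03  f'(a)=-2.397e+00  a ← 58.826156 − (+4.128e-03/-2.397e+00) = 58.827878
iter 4: u=1.433343  f(a)=+2.047e-07  f'(a)=-2.397e+00  a ← 58.827878 − (+2.047e-07/-2.397e+00) = 58.827878
iter 5: u=1.433343  f(a)=-2.842e-14  f'(a)=-2.397e+00  a ← 58.827878 − (-2.842e-14/-2.397e+00) = 58.827878
converged: |Δa| < 1e-12 after 5 iterations
sag = a·(cosh(S/(2a)) − 1) = 58.827878·(cosh(1.433343) − 1) = 71.511180
T_max/T_min = cosh(S/(2a)) = 2.215600

a=58.828 sag=71.511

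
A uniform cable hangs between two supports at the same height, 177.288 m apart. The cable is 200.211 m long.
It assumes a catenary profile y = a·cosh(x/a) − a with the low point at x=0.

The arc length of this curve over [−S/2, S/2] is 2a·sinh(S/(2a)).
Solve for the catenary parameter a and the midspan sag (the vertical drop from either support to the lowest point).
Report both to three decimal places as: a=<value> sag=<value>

a=102.538 sag=40.763

seed: a₀ = √(S³/(24(L−S))) = √(177.288³/(24·22.923)) = 100.641630
iter 1: u=0.880789  f(a)=+9.058e-01  f'(a)=-4.919e-01  a ← 100.641630 − (+9.058e-01/-4.919e-01) = 102.483115
iter 2: u=0.864962  f(a)=+2.546e-02  f'(a)=-4.646e-01  a ← 102.483115 − (+2.546e-02/-4.646e-01) = 102.537914
iter 3: u=0.864500  f(a)=+2.140e-05  f'(a)=-4.638e-01  a ← 102.537914 − (+2.140e-05/-4.638e-01) = 102.537960
iter 4: u=0.864499  f(a)=+1.518e-11  f'(a)=-4.638e-01  a ← 102.537960 − (+1.518e-11/-4.638e-01) = 102.537960
converged: |Δa| < 1e-12 after 4 iterations
sag = a·(cosh(S/(2a)) − 1) = 102.537960·(cosh(0.864499) − 1) = 40.762927
T_max/T_min = cosh(S/(2a)) = 1.397540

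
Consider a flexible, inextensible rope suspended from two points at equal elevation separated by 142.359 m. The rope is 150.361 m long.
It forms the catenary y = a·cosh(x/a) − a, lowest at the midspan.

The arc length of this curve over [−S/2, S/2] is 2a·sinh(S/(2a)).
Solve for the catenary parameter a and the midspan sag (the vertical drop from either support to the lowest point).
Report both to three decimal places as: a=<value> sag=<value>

seed: a₀ = √(S³/(24(L−S))) = √(142.359³/(24·8.002)) = 122.566702
iter 1: u=0.580741  f(a)=+1.360e-01  f'(a)=-1.350e-01  a ← 122.566702 − (+1.360e-01/-1.350e-01) = 123.574074
iter 2: u=0.576007  f(a)=+1.695e-03  f'(a)=-1.317e-01  a ← 123.574074 − (+1.695e-03/-1.317e-01) = 123.586947
iter 3: u=0.575947  f(a)=+2.707e-07  f'(a)=-1.316e-01  a ← 123.586947 − (+2.707e-07/-1.316e-01) = 123.586949
iter 4: u=0.575947  f(a)=+2.842e-14  f'(a)=-1.316e-01  a ← 123.586949 − (+2.842e-14/-1.316e-01) = 123.586949
converged: |Δa| < 1e-12 after 4 iterations
sag = a·(cosh(S/(2a)) − 1) = 123.586949·(cosh(0.575947) − 1) = 21.070721
T_max/T_min = cosh(S/(2a)) = 1.170493

a=123.587 sag=21.071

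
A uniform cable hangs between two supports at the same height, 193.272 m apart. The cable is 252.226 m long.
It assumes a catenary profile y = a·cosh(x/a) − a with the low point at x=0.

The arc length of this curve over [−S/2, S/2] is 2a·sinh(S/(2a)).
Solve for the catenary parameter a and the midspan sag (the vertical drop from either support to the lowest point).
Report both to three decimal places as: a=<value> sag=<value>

seed: a₀ = √(S³/(24(L−S))) = √(193.272³/(24·58.954)) = 71.431727
iter 1: u=1.352844  f(a)=+5.636e+00  f'(a)=-1.973e+00  a ← 71.431727 − (+5.636e+00/-1.973e+00) = 74.288052
iter 2: u=1.300828  f(a)=+3.557e-01  f'(a)=-1.731e+00  a ← 74.288052 − (+3.557e-01/-1.731e+00) = 74.493498
iter 3: u=1.297241  f(a)=+1.628e-03  f'(a)=-1.715e+00  a ← 74.493498 − (+1.628e-03/-1.715e+00) = 74.494446
iter 4: u=1.297224  f(a)=+3.443e-08  f'(a)=-1.715e+00  a ← 74.494446 − (+3.443e-08/-1.715e+00) = 74.494446
iter 5: u=1.297224  f(a)=-2.842e-14  f'(a)=-1.715e+00  a ← 74.494446 − (-2.842e-14/-1.715e+00) = 74.494446
converged: |Δa| < 1e-12 after 5 iterations
sag = a·(cosh(S/(2a)) − 1) = 74.494446·(cosh(1.297224) − 1) = 71.977091
T_max/T_min = cosh(S/(2a)) = 1.966207

a=74.494 sag=71.977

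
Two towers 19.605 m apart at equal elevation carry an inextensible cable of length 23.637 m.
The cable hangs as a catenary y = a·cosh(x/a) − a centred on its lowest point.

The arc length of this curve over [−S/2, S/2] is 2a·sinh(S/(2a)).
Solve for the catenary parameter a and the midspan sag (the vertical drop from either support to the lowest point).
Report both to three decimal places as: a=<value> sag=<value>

a=9.085 sag=5.822

seed: a₀ = √(S³/(24(L−S))) = √(19.605³/(24·4.032)) = 8.824384
iter 1: u=1.110842  f(a)=+2.562e-01  f'(a)=-1.032e+00  a ← 8.824384 − (+2.562e-01/-1.032e+00) = 9.072720
iter 2: u=1.080437  f(a)=+1.121e-02  f'(a)=-9.432e-01  a ← 9.072720 − (+1.121e-02/-9.432e-01) = 9.084610
iter 3: u=1.079023  f(a)=+2.366e-05  f'(a)=-9.392e-01  a ← 9.084610 − (+2.366e-05/-9.392e-01) = 9.084635
iter 4: u=1.079020  f(a)=+1.058e-10  f'(a)=-9.392e-01  a ← 9.084635 − (+1.058e-10/-9.392e-01) = 9.084635
iter 5: u=1.079020  f(a)=-3.553e-15  f'(a)=-9.392e-01  a ← 9.084635 − (-3.553e-15/-9.392e-01) = 9.084635
converged: |Δa| < 1e-12 after 5 iterations
sag = a·(cosh(S/(2a)) − 1) = 9.084635·(cosh(1.079020) − 1) = 5.821992
T_max/T_min = cosh(S/(2a)) = 1.640861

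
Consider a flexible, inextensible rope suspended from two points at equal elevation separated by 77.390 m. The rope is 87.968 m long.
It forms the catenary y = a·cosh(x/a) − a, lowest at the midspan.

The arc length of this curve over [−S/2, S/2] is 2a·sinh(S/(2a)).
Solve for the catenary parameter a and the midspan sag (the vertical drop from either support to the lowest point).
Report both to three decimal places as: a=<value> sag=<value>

seed: a₀ = √(S³/(24(L−S))) = √(77.390³/(24·10.578)) = 42.728718
iter 1: u=0.905597  f(a)=+4.423e-01  f'(a)=-5.369e-01  a ← 42.728718 − (+4.423e-01/-5.369e-01) = 43.552505
iter 2: u=0.888468  f(a)=+1.312e-02  f'(a)=-5.055e-01  a ← 43.552505 − (+1.312e-02/-5.055e-01) = 43.578449
iter 3: u=0.887939  f(a)=+1.231e-05  f'(a)=-5.046e-01  a ← 43.578449 − (+1.231e-05/-5.046e-01) = 43.578474
iter 4: u=0.887938  f(a)=+1.089e-11  f'(a)=-5.046e-01  a ← 43.578474 − (+1.089e-11/-5.046e-01) = 43.578474
converged: |Δa| < 1e-12 after 4 iterations
sag = a·(cosh(S/(2a)) − 1) = 43.578474·(cosh(0.887938) − 1) = 18.338209
T_max/T_min = cosh(S/(2a)) = 1.420809

a=43.578 sag=18.338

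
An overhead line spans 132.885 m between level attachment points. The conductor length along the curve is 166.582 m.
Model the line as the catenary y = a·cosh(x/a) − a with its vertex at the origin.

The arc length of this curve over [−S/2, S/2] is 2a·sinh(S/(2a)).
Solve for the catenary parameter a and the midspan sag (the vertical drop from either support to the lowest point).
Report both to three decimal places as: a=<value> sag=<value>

a=55.805 sag=44.452

seed: a₀ = √(S³/(24(L−S))) = √(132.885³/(24·33.697)) = 53.865749
iter 1: u=1.233483  f(a)=+2.658e+00  f'(a)=-1.452e+00  a ← 53.865749 − (+2.658e+00/-1.452e+00) = 55.696362
iter 2: u=1.192941  f(a)=+1.415e-01  f'(a)=-1.301e+00  a ← 55.696362 − (+1.415e-01/-1.301e+00) = 55.805123
iter 3: u=1.190616  f(a)=+4.511e-04  f'(a)=-1.293e+00  a ← 55.805123 − (+4.511e-04/-1.293e+00) = 55.805472
iter 4: u=1.190609  f(a)=+4.614e-09  f'(a)=-1.293e+00  a ← 55.805472 − (+4.614e-09/-1.293e+00) = 55.805472
iter 5: u=1.190609  f(a)=+0.000e+00  f'(a)=-1.293e+00  a ← 55.805472 − (+0.000e+00/-1.293e+00) = 55.805472
converged: |Δa| < 1e-12 after 5 iterations
sag = a·(cosh(S/(2a)) − 1) = 55.805472·(cosh(1.190609) − 1) = 44.452402
T_max/T_min = cosh(S/(2a)) = 1.796560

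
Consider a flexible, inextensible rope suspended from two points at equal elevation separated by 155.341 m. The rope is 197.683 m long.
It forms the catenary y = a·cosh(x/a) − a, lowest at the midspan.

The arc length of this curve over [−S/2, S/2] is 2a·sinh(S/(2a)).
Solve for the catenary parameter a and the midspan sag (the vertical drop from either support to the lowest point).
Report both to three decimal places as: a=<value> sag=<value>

seed: a₀ = √(S³/(24(L−S))) = √(155.341³/(24·42.342)) = 60.734833
iter 1: u=1.278846  f(a)=+3.600e+00  f'(a)=-1.636e+00  a ← 60.734833 − (+3.600e+00/-1.636e+00) = 62.935410
iter 2: u=1.234130  f(a)=+2.049e-01  f'(a)=-1.455e+00  a ← 62.935410 − (+2.049e-01/-1.455e+00) = 63.076286
iter 3: u=1.231374  f(a)=+7.526e-04  f'(a)=-1.444e+00  a ← 63.076286 − (+7.526e-04/-1.444e+00) = 63.076808
iter 4: u=1.231364  f(a)=+1.023e-08  f'(a)=-1.444e+00  a ← 63.076808 − (+1.023e-08/-1.444e+00) = 63.076808
iter 5: u=1.231364  f(a)=+2.842e-14  f'(a)=-1.444e+00  a ← 63.076808 − (+2.842e-14/-1.444e+00) = 63.076808
converged: |Δa| < 1e-12 after 5 iterations
sag = a·(cosh(S/(2a)) − 1) = 63.076808·(cosh(1.231364) − 1) = 54.176447
T_max/T_min = cosh(S/(2a)) = 1.858896

a=63.077 sag=54.176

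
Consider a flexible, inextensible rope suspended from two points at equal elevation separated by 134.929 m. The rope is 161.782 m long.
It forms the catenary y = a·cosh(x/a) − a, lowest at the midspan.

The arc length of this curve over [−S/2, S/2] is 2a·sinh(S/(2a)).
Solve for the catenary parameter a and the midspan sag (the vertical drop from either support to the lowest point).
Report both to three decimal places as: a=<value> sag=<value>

seed: a₀ = √(S³/(24(L−S))) = √(134.929³/(24·26.853)) = 61.738479
iter 1: u=1.092746  f(a)=+1.650e+00  f'(a)=-9.783e-01  a ← 61.738479 − (+1.650e+00/-9.783e-01) = 63.424670
iter 2: u=1.063695  f(a)=+7.000e-02  f'(a)=-8.969e-01  a ← 63.424670 − (+7.000e-02/-8.969e-01) = 63.502714
iter 3: u=1.062388  f(a)=+1.384e-04  f'(a)=-8.933e-01  a ← 63.502714 − (+1.384e-04/-8.933e-01) = 63.502869
iter 4: u=1.062385  f(a)=+5.434e-10  f'(a)=-8.933e-01  a ← 63.502869 − (+5.434e-10/-8.933e-01) = 63.502869
iter 5: u=1.062385  f(a)=+0.000e+00  f'(a)=-8.933e-01  a ← 63.502869 − (+0.000e+00/-8.933e-01) = 63.502869
converged: |Δa| < 1e-12 after 5 iterations
sag = a·(cosh(S/(2a)) − 1) = 63.502869·(cosh(1.062385) − 1) = 39.336658
T_max/T_min = cosh(S/(2a)) = 1.619447

a=63.503 sag=39.337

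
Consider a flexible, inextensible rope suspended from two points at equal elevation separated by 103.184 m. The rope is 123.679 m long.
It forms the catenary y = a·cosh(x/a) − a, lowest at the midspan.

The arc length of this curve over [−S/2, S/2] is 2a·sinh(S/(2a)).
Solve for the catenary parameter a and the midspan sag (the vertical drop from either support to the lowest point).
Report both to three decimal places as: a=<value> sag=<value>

seed: a₀ = √(S³/(24(L−S))) = √(103.184³/(24·20.495)) = 47.259482
iter 1: u=1.091675  f(a)=+1.256e+00  f'(a)=-9.752e-01  a ← 47.259482 − (+1.256e+00/-9.752e-01) = 48.547915
iter 2: u=1.062703  f(a)=+5.322e-02  f'(a)=-8.942e-01  a ← 48.547915 − (+5.322e-02/-8.942e-01) = 48.607429
iter 3: u=1.061402  f(a)=+1.048e-04  f'(a)=-8.907e-01  a ← 48.607429 − (+1.048e-04/-8.907e-01) = 48.607547
iter 4: u=1.061399  f(a)=+4.083e-10  f'(a)=-8.907e-01  a ← 48.607547 − (+4.083e-10/-8.907e-01) = 48.607547
iter 5: u=1.061399  f(a)=-4.263e-14  f'(a)=-8.907e-01  a ← 48.607547 − (-4.263e-14/-8.907e-01) = 48.607547
converged: |Δa| < 1e-12 after 5 iterations
sag = a·(cosh(S/(2a)) − 1) = 48.607547·(cosh(1.061399) − 1) = 30.048777
T_max/T_min = cosh(S/(2a)) = 1.618192

a=48.608 sag=30.049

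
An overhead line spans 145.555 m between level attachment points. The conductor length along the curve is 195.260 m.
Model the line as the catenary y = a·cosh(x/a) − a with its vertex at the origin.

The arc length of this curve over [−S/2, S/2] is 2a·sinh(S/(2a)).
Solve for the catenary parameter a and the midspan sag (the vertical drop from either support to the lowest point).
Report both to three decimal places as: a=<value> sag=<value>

a=53.267 sag=57.949

seed: a₀ = √(S³/(24(L−S))) = √(145.555³/(24·49.705)) = 50.843452
iter 1: u=1.431404  f(a)=+5.348e+00  f'(a)=-2.386e+00  a ← 50.843452 − (+5.348e+00/-2.386e+00) = 53.084466
iter 2: u=1.370975  f(a)=+3.739e-01  f'(a)=-2.063e+00  a ← 53.084466 − (+3.739e-01/-2.063e+00) = 53.265680
iter 3: u=1.366311  f(a)=+2.131e-03  f'(a)=-2.040e+00  a ← 53.265680 − (+2.131e-03/-2.040e+00) = 53.266725
iter 4: u=1.366284  f(a)=+7.014e-08  f'(a)=-2.040e+00  a ← 53.266725 − (+7.014e-08/-2.040e+00) = 53.266725
iter 5: u=1.366284  f(a)=+0.000e+00  f'(a)=-2.040e+00  a ← 53.266725 − (+0.000e+00/-2.040e+00) = 53.266725
converged: |Δa| < 1e-12 after 5 iterations
sag = a·(cosh(S/(2a)) − 1) = 53.266725·(cosh(1.366284) − 1) = 57.949105
T_max/T_min = cosh(S/(2a)) = 2.087904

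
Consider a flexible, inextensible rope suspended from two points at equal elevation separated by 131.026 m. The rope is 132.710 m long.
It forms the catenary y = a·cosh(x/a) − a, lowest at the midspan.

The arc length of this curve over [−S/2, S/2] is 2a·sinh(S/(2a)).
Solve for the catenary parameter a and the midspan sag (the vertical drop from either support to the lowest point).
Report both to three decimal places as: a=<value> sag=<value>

a=236.371 sag=9.137

seed: a₀ = √(S³/(24(L−S))) = √(131.026³/(24·1.684)) = 235.917175
iter 1: u=0.277695  f(a)=+6.505e-03  f'(a)=-1.439e-02  a ← 235.917175 − (+6.505e-03/-1.439e-02) = 236.369331
iter 2: u=0.277164  f(a)=+1.875e-05  f'(a)=-1.430e-02  a ← 236.369331 − (+1.875e-05/-1.430e-02) = 236.370641
iter 3: u=0.277162  f(a)=+1.567e-10  f'(a)=-1.430e-02  a ← 236.370641 − (+1.567e-10/-1.430e-02) = 236.370642
iter 4: u=0.277162  f(a)=+0.000e+00  f'(a)=-1.430e-02  a ← 236.370642 − (+0.000e+00/-1.430e-02) = 236.370642
converged: |Δa| < 1e-12 after 4 iterations
sag = a·(cosh(S/(2a)) − 1) = 236.370642·(cosh(0.277162) − 1) = 9.137131
T_max/T_min = cosh(S/(2a)) = 1.038656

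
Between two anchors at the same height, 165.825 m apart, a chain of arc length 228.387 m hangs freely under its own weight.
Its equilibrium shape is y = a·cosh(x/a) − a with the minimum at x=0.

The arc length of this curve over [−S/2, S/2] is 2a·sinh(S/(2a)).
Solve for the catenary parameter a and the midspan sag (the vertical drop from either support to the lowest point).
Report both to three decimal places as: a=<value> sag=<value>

seed: a₀ = √(S³/(24(L−S))) = √(165.825³/(24·62.562)) = 55.107927
iter 1: u=1.504548  f(a)=+7.475e+00  f'(a)=-2.828e+00  a ← 55.107927 − (+7.475e+00/-2.828e+00) = 57.751240
iter 2: u=1.435683  f(a)=+5.715e-01  f'(a)=-2.411e+00  a ← 57.751240 − (+5.715e-01/-2.411e+00) = 57.988308
iter 3: u=1.429814  f(a)=+3.951e-03  f'(a)=-2.377e+00  a ← 57.988308 − (+3.951e-03/-2.377e+00) = 57.989970
iter 4: u=1.429773  f(a)=+1.918e-07  f'(a)=-2.377e+00  a ← 57.989970 − (+1.918e-07/-2.377e+00) = 57.989971
iter 5: u=1.429773  f(a)=-2.842e-14  f'(a)=-2.377e+00  a ← 57.989971 − (-2.842e-14/-2.377e+00) = 57.989971
converged: |Δa| < 1e-12 after 5 iterations
sag = a·(cosh(S/(2a)) − 1) = 57.989971·(cosh(1.429773) − 1) = 70.084196
T_max/T_min = cosh(S/(2a)) = 2.208557

a=57.990 sag=70.084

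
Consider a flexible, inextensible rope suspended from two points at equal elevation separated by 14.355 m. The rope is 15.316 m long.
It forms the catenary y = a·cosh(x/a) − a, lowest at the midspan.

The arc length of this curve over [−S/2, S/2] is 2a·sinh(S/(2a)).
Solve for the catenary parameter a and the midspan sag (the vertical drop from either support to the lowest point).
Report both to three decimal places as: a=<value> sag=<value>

seed: a₀ = √(S³/(24(L−S))) = √(14.355³/(24·0.961)) = 11.324981
iter 1: u=0.633776  f(a)=+1.949e-02  f'(a)=-1.766e-01  a ← 11.324981 − (+1.949e-02/-1.766e-01) = 11.435302
iter 2: u=0.627662  f(a)=+2.884e-04  f'(a)=-1.714e-01  a ← 11.435302 − (+2.884e-04/-1.714e-01) = 11.436985
iter 3: u=0.627569  f(a)=+6.528e-08  f'(a)=-1.714e-01  a ← 11.436985 − (+6.528e-08/-1.714e-01) = 11.436985
iter 4: u=0.627569  f(a)=+5.329e-15  f'(a)=-1.714e-01  a ← 11.436985 − (+5.329e-15/-1.714e-01) = 11.436985
converged: |Δa| < 1e-12 after 4 iterations
sag = a·(cosh(S/(2a)) − 1) = 11.436985·(cosh(0.627569) − 1) = 2.327084
T_max/T_min = cosh(S/(2a)) = 1.203470

a=11.437 sag=2.327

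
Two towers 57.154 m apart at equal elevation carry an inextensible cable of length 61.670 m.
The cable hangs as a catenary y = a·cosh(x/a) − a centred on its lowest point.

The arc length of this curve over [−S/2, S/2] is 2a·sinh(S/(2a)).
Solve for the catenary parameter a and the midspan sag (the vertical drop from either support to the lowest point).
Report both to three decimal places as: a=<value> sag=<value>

a=41.987 sag=10.106

seed: a₀ = √(S³/(24(L−S))) = √(57.154³/(24·4.516)) = 41.503752
iter 1: u=0.688540  f(a)=+1.083e-01  f'(a)=-2.281e-01  a ← 41.503752 − (+1.083e-01/-2.281e-01) = 41.978366
iter 2: u=0.680755  f(a)=+1.885e-03  f'(a)=-2.202e-01  a ← 41.978366 − (+1.885e-03/-2.202e-01) = 41.986926
iter 3: u=0.680617  f(a)=+5.940e-07  f'(a)=-2.201e-01  a ← 41.986926 − (+5.940e-07/-2.201e-01) = 41.986929
iter 4: u=0.680617  f(a)=+4.974e-14  f'(a)=-2.201e-01  a ← 41.986929 − (+4.974e-14/-2.201e-01) = 41.986929
converged: |Δa| < 1e-12 after 4 iterations
sag = a·(cosh(S/(2a)) − 1) = 41.986929·(cosh(0.680617) − 1) = 10.106251
T_max/T_min = cosh(S/(2a)) = 1.240700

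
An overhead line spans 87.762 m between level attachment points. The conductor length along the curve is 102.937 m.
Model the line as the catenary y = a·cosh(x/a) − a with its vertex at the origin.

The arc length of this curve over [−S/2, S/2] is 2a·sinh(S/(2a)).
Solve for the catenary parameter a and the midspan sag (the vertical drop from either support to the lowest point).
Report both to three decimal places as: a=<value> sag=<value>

a=44.157 sag=23.658

seed: a₀ = √(S³/(24(L−S))) = √(87.762³/(24·15.175)) = 43.081399
iter 1: u=1.018560  f(a)=+8.069e-01  f'(a)=-7.803e-01  a ← 43.081399 − (+8.069e-01/-7.803e-01) = 44.115456
iter 2: u=0.994685  f(a)=+2.997e-02  f'(a)=-7.233e-01  a ← 44.115456 − (+2.997e-02/-7.233e-01) = 44.156882
iter 3: u=0.993752  f(a)=+4.486e-05  f'(a)=-7.212e-01  a ← 44.156882 − (+4.486e-05/-7.212e-01) = 44.156944
iter 4: u=0.993751  f(a)=+1.008e-10  f'(a)=-7.212e-01  a ← 44.156944 − (+1.008e-10/-7.212e-01) = 44.156944
iter 5: u=0.993751  f(a)=+1.421e-14  f'(a)=-7.212e-01  a ← 44.156944 − (+1.421e-14/-7.212e-01) = 44.156944
converged: |Δa| < 1e-12 after 5 iterations
sag = a·(cosh(S/(2a)) − 1) = 44.156944·(cosh(0.993751) − 1) = 23.657820
T_max/T_min = cosh(S/(2a)) = 1.535767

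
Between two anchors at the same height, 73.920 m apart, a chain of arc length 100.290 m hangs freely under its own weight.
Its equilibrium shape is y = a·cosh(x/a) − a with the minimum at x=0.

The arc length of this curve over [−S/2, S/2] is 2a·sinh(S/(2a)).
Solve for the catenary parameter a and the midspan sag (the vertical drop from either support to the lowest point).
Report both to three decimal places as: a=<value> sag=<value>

seed: a₀ = √(S³/(24(L−S))) = √(73.920³/(24·26.370)) = 25.262845
iter 1: u=1.463018  f(a)=+2.970e+00  f'(a)=-2.570e+00  a ← 25.262845 − (+2.970e+00/-2.570e+00) = 26.418596
iter 2: u=1.399015  f(a)=+2.160e-01  f'(a)=-2.209e+00  a ← 26.418596 − (+2.160e-01/-2.209e+00) = 26.516392
iter 3: u=1.393855  f(a)=+1.340e-03  f'(a)=-2.181e+00  a ← 26.516392 − (+1.340e-03/-2.181e+00) = 26.517006
iter 4: u=1.393822  f(a)=+5.230e-08  f'(a)=-2.181e+00  a ← 26.517006 − (+5.230e-08/-2.181e+00) = 26.517006
iter 5: u=1.393822  f(a)=-1.421e-14  f'(a)=-2.181e+00  a ← 26.517006 − (-1.421e-14/-2.181e+00) = 26.517006
converged: |Δa| < 1e-12 after 5 iterations
sag = a·(cosh(S/(2a)) − 1) = 26.517006·(cosh(1.393822) − 1) = 30.207527
T_max/T_min = cosh(S/(2a)) = 2.139176

a=26.517 sag=30.208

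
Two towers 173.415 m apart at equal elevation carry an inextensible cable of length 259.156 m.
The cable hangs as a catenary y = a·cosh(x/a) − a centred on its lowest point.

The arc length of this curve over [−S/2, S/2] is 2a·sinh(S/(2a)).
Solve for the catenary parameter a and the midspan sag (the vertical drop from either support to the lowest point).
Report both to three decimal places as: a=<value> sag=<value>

a=53.719 sag=86.553

seed: a₀ = √(S³/(24(L−S))) = √(173.415³/(24·85.741)) = 50.341957
iter 1: u=1.722370  f(a)=+1.365e+01  f'(a)=-4.530e+00  a ← 50.341957 − (+1.365e+01/-4.530e+00) = 53.356107
iter 2: u=1.625072  f(a)=+1.322e+00  f'(a)=-3.691e+00  a ← 53.356107 − (+1.322e+00/-3.691e+00) = 53.714342
iter 3: u=1.614234  f(a)=+1.534e-02  f'(a)=-3.606e+00  a ← 53.714342 − (+1.534e-02/-3.606e+00) = 53.718596
iter 4: u=1.614106  f(a)=+2.118e-06  f'(a)=-3.605e+00  a ← 53.718596 − (+2.118e-06/-3.605e+00) = 53.718596
iter 5: u=1.614106  f(a)=+0.000e+00  f'(a)=-3.605e+00  a ← 53.718596 − (+0.000e+00/-3.605e+00) = 53.718596
converged: |Δa| < 1e-12 after 5 iterations
sag = a·(cosh(S/(2a)) − 1) = 53.718596·(cosh(1.614106) − 1) = 86.553089
T_max/T_min = cosh(S/(2a)) = 2.611231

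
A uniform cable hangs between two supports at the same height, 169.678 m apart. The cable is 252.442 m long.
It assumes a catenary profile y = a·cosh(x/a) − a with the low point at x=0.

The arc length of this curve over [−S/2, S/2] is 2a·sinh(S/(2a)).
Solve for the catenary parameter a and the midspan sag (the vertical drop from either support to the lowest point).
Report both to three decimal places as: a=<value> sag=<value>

seed: a₀ = √(S³/(24(L−S))) = √(169.678³/(24·82.764)) = 49.592037
iter 1: u=1.710738  f(a)=+1.299e+01  f'(a)=-4.422e+00  a ← 49.592037 − (+1.299e+01/-4.422e+00) = 52.529337
iter 2: u=1.615078  f(a)=+1.244e+00  f'(a)=-3.613e+00  a ← 52.529337 − (+1.244e+00/-3.613e+00) = 52.873541
iter 3: u=1.604564  f(a)=+1.406e-02  f'(a)=-3.532e+00  a ← 52.873541 − (+1.406e-02/-3.532e+00) = 52.877523
iter 4: u=1.604444  f(a)=+1.842e-06  f'(a)=-3.531e+00  a ← 52.877523 − (+1.842e-06/-3.531e+00) = 52.877523
iter 5: u=1.604444  f(a)=+2.842e-14  f'(a)=-3.531e+00  a ← 52.877523 − (+2.842e-14/-3.531e+00) = 52.877523
converged: |Δa| < 1e-12 after 5 iterations
sag = a·(cosh(S/(2a)) − 1) = 52.877523·(cosh(1.604444) − 1) = 83.971932
T_max/T_min = cosh(S/(2a)) = 2.588046

a=52.878 sag=83.972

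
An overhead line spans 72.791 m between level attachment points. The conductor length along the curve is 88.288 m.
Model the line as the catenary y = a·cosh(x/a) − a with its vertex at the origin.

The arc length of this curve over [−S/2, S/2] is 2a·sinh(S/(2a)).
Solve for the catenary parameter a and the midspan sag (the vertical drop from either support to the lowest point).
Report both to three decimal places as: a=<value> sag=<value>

seed: a₀ = √(S³/(24(L−S))) = √(72.791³/(24·15.497)) = 32.202315
iter 1: u=1.130214  f(a)=+1.020e+00  f'(a)=-1.091e+00  a ← 32.202315 − (+1.020e+00/-1.091e+00) = 33.137483
iter 2: u=1.098318  f(a)=+4.614e-02  f'(a)=-9.945e-01  a ← 33.137483 − (+4.614e-02/-9.945e-01) = 33.183876
iter 3: u=1.096783  f(a)=+1.042e-04  f'(a)=-9.900e-01  a ← 33.183876 − (+1.042e-04/-9.900e-01) = 33.183981
iter 4: u=1.096779  f(a)=+5.343e-10  f'(a)=-9.900e-01  a ← 33.183981 − (+5.343e-10/-9.900e-01) = 33.183981
iter 5: u=1.096779  f(a)=+2.842e-14  f'(a)=-9.900e-01  a ← 33.183981 − (+2.842e-14/-9.900e-01) = 33.183981
converged: |Δa| < 1e-12 after 5 iterations
sag = a·(cosh(S/(2a)) − 1) = 33.183981·(cosh(1.096779) − 1) = 22.041641
T_max/T_min = cosh(S/(2a)) = 1.664225

a=33.184 sag=22.042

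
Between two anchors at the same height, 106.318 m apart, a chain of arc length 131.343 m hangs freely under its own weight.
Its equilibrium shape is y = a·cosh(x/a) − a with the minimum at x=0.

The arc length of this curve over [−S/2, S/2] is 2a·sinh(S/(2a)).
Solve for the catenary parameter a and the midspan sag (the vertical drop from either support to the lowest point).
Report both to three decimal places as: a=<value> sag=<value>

a=46.233 sag=34.081

seed: a₀ = √(S³/(24(L−S))) = √(106.318³/(24·25.025)) = 44.731919
iter 1: u=1.188391  f(a)=+1.828e+00  f'(a)=-1.285e+00  a ← 44.731919 − (+1.828e+00/-1.285e+00) = 46.154163
iter 2: u=1.151770  f(a)=+9.079e-02  f'(a)=-1.160e+00  a ← 46.154163 − (+9.079e-02/-1.160e+00) = 46.232409
iter 3: u=1.149821  f(a)=+2.499e-04  f'(a)=-1.154e+00  a ← 46.232409 − (+2.499e-04/-1.154e+00) = 46.232625
iter 4: u=1.149816  f(a)=+1.906e-09  f'(a)=-1.154e+00  a ← 46.232625 − (+1.906e-09/-1.154e+00) = 46.232625
iter 5: u=1.149816  f(a)=-2.842e-14  f'(a)=-1.154e+00  a ← 46.232625 − (-2.842e-14/-1.154e+00) = 46.232625
converged: |Δa| < 1e-12 after 5 iterations
sag = a·(cosh(S/(2a)) − 1) = 46.232625·(cosh(1.149816) − 1) = 34.080521
T_max/T_min = cosh(S/(2a)) = 1.737153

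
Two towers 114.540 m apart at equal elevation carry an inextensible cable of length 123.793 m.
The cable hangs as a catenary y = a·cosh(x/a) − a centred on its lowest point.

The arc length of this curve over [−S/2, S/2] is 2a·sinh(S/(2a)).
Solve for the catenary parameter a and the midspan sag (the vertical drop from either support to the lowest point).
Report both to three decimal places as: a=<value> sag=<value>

a=83.239 sag=20.491

seed: a₀ = √(S³/(24(L−S))) = √(114.540³/(24·9.253)) = 82.260031
iter 1: u=0.696207  f(a)=+2.269e-01  f'(a)=-2.361e-01  a ← 82.260031 − (+2.269e-01/-2.361e-01) = 83.221013
iter 2: u=0.688168  f(a)=+4.037e-03  f'(a)=-2.277e-01  a ← 83.221013 − (+4.037e-03/-2.277e-01) = 83.238738
iter 3: u=0.688021  f(a)=+1.329e-06  f'(a)=-2.276e-01  a ← 83.238738 − (+1.329e-06/-2.276e-01) = 83.238744
iter 4: u=0.688021  f(a)=+1.563e-13  f'(a)=-2.276e-01  a ← 83.238744 − (+1.563e-13/-2.276e-01) = 83.238744
converged: |Δa| < 1e-12 after 4 iterations
sag = a·(cosh(S/(2a)) − 1) = 83.238744·(cosh(0.688021) − 1) = 20.491026
T_max/T_min = cosh(S/(2a)) = 1.246172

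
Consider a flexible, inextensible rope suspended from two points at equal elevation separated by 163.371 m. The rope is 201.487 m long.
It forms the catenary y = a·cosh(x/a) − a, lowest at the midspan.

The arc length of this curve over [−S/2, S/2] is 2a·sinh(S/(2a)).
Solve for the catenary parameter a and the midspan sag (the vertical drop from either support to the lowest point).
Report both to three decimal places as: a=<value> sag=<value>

a=71.337 sag=52.106

seed: a₀ = √(S³/(24(L−S))) = √(163.371³/(24·38.116)) = 69.040380
iter 1: u=1.183155  f(a)=+2.759e+00  f'(a)=-1.267e+00  a ← 69.040380 − (+2.759e+00/-1.267e+00) = 71.218161
iter 2: u=1.146976  f(a)=+1.359e-01  f'(a)=-1.145e+00  a ← 71.218161 − (+1.359e-01/-1.145e+00) = 71.336888
iter 3: u=1.145067  f(a)=+3.677e-04  f'(a)=-1.138e+00  a ← 71.336888 − (+3.677e-04/-1.138e+00) = 71.337211
iter 4: u=1.145062  f(a)=+2.707e-09  f'(a)=-1.138e+00  a ← 71.337211 − (+2.707e-09/-1.138e+00) = 71.337211
iter 5: u=1.145062  f(a)=+0.000e+00  f'(a)=-1.138e+00  a ← 71.337211 − (+0.000e+00/-1.138e+00) = 71.337211
converged: |Δa| < 1e-12 after 5 iterations
sag = a·(cosh(S/(2a)) − 1) = 71.337211·(cosh(1.145062) − 1) = 52.106098
T_max/T_min = cosh(S/(2a)) = 1.730420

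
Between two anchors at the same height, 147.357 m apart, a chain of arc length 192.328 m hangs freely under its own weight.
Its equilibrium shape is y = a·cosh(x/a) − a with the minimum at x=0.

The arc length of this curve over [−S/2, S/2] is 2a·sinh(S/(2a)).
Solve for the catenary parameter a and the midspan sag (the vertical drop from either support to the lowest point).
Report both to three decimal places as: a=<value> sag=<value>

a=56.784 sag=54.894

seed: a₀ = √(S³/(24(L−S))) = √(147.357³/(24·44.971)) = 54.448292
iter 1: u=1.353183  f(a)=+4.301e+00  f'(a)=-1.975e+00  a ← 54.448292 − (+4.301e+00/-1.975e+00) = 56.626453
iter 2: u=1.301132  f(a)=+2.716e-01  f'(a)=-1.733e+00  a ← 56.626453 − (+2.716e-01/-1.733e+00) = 56.783201
iter 3: u=1.297540  f(a)=+1.244e-03  f'(a)=-1.717e+00  a ← 56.783201 − (+1.244e-03/-1.717e+00) = 56.783926
iter 4: u=1.297524  f(a)=+2.637e-08  f'(a)=-1.717e+00  a ← 56.783926 − (+2.637e-08/-1.717e+00) = 56.783926
iter 5: u=1.297524  f(a)=-2.842e-14  f'(a)=-1.717e+00  a ← 56.783926 − (-2.842e-14/-1.717e+00) = 56.783926
converged: |Δa| < 1e-12 after 5 iterations
sag = a·(cosh(S/(2a)) − 1) = 56.783926·(cosh(1.297524) − 1) = 54.893866
T_max/T_min = cosh(S/(2a)) = 1.966715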